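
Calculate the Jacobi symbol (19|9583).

Reciprocity: 19 ≡ 3 and 9583 ≡ 3 (mod 4), so (19/9583) = −(9583/19).
Reduce top mod 19: now compute (7/19).
Reciprocity: 7 ≡ 3 and 19 ≡ 3 (mod 4), so (7/19) = −(19/7).
Reduce top mod 7: now compute (5/7).
Reciprocity: 5 ≡ 1 and 7 ≡ 3 (mod 4), so (5/7) = +(7/5).
Reduce top mod 5: now compute (2/5).
Pull out 2: since 5 ≡ 5 (mod 8), (2/5) = -1.
Reached (1/5) = 1. Collecting the sign flips along the way, the symbol is -1.

-1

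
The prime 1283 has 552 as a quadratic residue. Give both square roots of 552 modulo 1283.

104, 1179

Since 1283 ≡ 3 (mod 4), a square root of 552 is 552^((1283+1)/4) = 552^321 mod 1283.
Repeated squaring: 552^2≡633, 552^4≡393, 552^8≡489, 552^16≡483, 552^32≡1066, 552^64≡901, 552^128≡945, 552^256≡57 (mod 1283).
552^321 = 552^(256+64+1) ≡ 1179 (mod 1283).
Check: 1179² = 1390041 ≡ 552 (mod 1283). The two roots are 104 and 1179.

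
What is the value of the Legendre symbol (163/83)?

Euler's criterion: (163/83) ≡ 80^41 (mod 83).
80^2 ≡ 9 (mod 83)
80^4 ≡ 81 (mod 83)
80^8 ≡ 4 (mod 83)
80^16 ≡ 16 (mod 83)
80^32 ≡ 7 (mod 83)
80^41 = 80^(32+8+1) ≡ 82 (mod 83).
Result is 82 ≡ −1, so (163/83) = −1.

-1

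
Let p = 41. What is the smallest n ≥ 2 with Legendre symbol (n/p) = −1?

(2/41) = +1, so 2 is a residue.
(3/41) = −1, so 3 is the smallest positive non-residue mod 41.

3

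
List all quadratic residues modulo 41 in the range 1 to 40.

1,2,4,5,8,9,10,16,18,20,21,23,25,31,32,33,36,37,39,40

Square k = 1,…,20 (k and 41−k give the same square):
1²=1, 2²=4, 3²=9, 4²=16, 5²=25, 6²=36, 7²≡8, 8²≡23, 9²≡40, 10²≡18, 11²≡39, 12²≡21, 13²≡5, 14²≡32, 15²≡20, 16²≡10, 17²≡2, 18²≡37, 19²≡33, 20²≡31 (mod 41).
So the quadratic residues mod 41 are {1, 2, 4, 5, 8, 9, 10, 16, 18, 20, 21, 23, 25, 31, 32, 33, 36, 37, 39, 40}.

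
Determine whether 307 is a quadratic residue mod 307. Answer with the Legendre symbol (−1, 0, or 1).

First reduce: 307 ≡ 0 (mod 307).
Top reduces to 0: gcd > 1, so the symbol is 0.

0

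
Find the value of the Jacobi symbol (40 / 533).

1

Pull out 2^3: since 533 ≡ 5 (mod 8), (2/533) = -1, so (2/533)^3 = -1.
Reciprocity: 5 ≡ 1 and 533 ≡ 1 (mod 4), so (5/533) = +(533/5).
Reduce top mod 5: now compute (3/5).
Reciprocity: 3 ≡ 3 and 5 ≡ 1 (mod 4), so (3/5) = +(5/3).
Reduce top mod 3: now compute (2/3).
Pull out 2: since 3 ≡ 3 (mod 8), (2/3) = -1.
Reached (1/3) = 1. Collecting the sign flips along the way, the symbol is +1.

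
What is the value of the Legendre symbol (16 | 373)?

1

Euler's criterion: (16/373) ≡ 16^186 (mod 373).
16^2 ≡ 256 (mod 373)
16^4 ≡ 261 (mod 373)
16^8 ≡ 235 (mod 373)
16^16 ≡ 21 (mod 373)
16^32 ≡ 68 (mod 373)
16^64 ≡ 148 (mod 373)
16^128 ≡ 270 (mod 373)
16^186 = 16^(128+32+16+8+2) ≡ 1 (mod 373).
Result is 1, so (16/373) = 1.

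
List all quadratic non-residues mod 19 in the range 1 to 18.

Square k = 1,…,9 (k and 19−k give the same square):
1²=1, 2²=4, 3²=9, 4²=16, 5²≡6, 6²≡17, 7²≡11, 8²≡7, 9²≡5 (mod 19).
The residues are {1, 4, 5, 6, 7, 9, 11, 16, 17}; the non-residues are the remaining 9 nonzero classes.

2,3,8,10,12,13,14,15,18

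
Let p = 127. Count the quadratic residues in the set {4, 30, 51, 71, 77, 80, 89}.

3

(4/127) = +1 → QR.
(30/127) = +1 → QR.
(51/127) = -1 → non-residue.
(71/127) = +1 → QR.
(77/127) = -1 → non-residue.
(80/127) = -1 → non-residue.
(89/127) = -1 → non-residue.
Total quadratic residues among the 7: 3.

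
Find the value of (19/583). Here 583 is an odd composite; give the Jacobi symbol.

1

Reciprocity: 19 ≡ 3 and 583 ≡ 3 (mod 4), so (19/583) = −(583/19).
Reduce top mod 19: now compute (13/19).
Reciprocity: 13 ≡ 1 and 19 ≡ 3 (mod 4), so (13/19) = +(19/13).
Reduce top mod 13: now compute (6/13).
Pull out 2: since 13 ≡ 5 (mod 8), (2/13) = -1.
Reciprocity: 3 ≡ 3 and 13 ≡ 1 (mod 4), so (3/13) = +(13/3).
Reduce top mod 3: now compute (1/3).
Reached (1/3) = 1. Collecting the sign flips along the way, the symbol is +1.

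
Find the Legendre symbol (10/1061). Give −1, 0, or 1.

Pull out 2: since 1061 ≡ 5 (mod 8), (2/1061) = -1.
Reciprocity: 5 ≡ 1 and 1061 ≡ 1 (mod 4), so (5/1061) = +(1061/5).
Reduce top mod 5: now compute (1/5).
Reached (1/5) = 1. Collecting the sign flips along the way, the symbol is -1.

-1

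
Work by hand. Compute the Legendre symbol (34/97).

Euler's criterion: (34/97) ≡ 34^48 (mod 97).
34^2 ≡ 89 (mod 97)
34^4 ≡ 64 (mod 97)
34^8 ≡ 22 (mod 97)
34^16 ≡ 96 (mod 97)
34^32 ≡ 1 (mod 97)
34^48 = 34^(32+16) ≡ 96 (mod 97).
Result is 96 ≡ −1, so (34/97) = −1.

-1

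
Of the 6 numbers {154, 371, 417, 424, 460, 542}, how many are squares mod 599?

3

(154/599) = +1 → QR.
(371/599) = -1 → non-residue.
(417/599) = +1 → QR.
(424/599) = +1 → QR.
(460/599) = -1 → non-residue.
(542/599) = -1 → non-residue.
Total quadratic residues among the 6: 3.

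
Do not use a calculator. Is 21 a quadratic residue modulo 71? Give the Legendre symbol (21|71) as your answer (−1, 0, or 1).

-1

Euler's criterion: (21/71) ≡ 21^35 (mod 71).
21^2 ≡ 15 (mod 71)
21^4 ≡ 12 (mod 71)
21^8 ≡ 2 (mod 71)
21^16 ≡ 4 (mod 71)
21^32 ≡ 16 (mod 71)
21^35 = 21^(32+2+1) ≡ 70 (mod 71).
Result is 70 ≡ −1, so (21/71) = −1.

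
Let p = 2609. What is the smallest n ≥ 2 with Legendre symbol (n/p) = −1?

3

(2/2609) = +1, so 2 is a residue.
(3/2609) = −1, so 3 is the smallest positive non-residue mod 2609.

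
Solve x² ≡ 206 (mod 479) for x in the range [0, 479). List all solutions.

Since 479 ≡ 3 (mod 4), a square root of 206 is 206^((479+1)/4) = 206^120 mod 479.
Repeated squaring: 206^2≡284, 206^4≡184, 206^8≡326, 206^16≡417, 206^32≡12, 206^64≡144 (mod 479).
206^120 = 206^(64+32+16+8) ≡ 428 (mod 479).
Check: 428² = 183184 ≡ 206 (mod 479). The two roots are 51 and 428.

51, 428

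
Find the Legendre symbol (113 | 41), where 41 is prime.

First reduce: 113 ≡ 31 (mod 41).
Reciprocity: 31 ≡ 3 and 41 ≡ 1 (mod 4), so (31/41) = +(41/31).
Reduce top mod 31: now compute (10/31).
Pull out 2: since 31 ≡ 7 (mod 8), (2/31) = +1.
Reciprocity: 5 ≡ 1 and 31 ≡ 3 (mod 4), so (5/31) = +(31/5).
Reduce top mod 5: now compute (1/5).
Reached (1/5) = 1. Collecting the sign flips along the way, the symbol is +1.

1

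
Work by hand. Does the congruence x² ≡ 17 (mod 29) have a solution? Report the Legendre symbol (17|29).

-1

Reciprocity: 17 ≡ 1 and 29 ≡ 1 (mod 4), so (17/29) = +(29/17).
Reduce top mod 17: now compute (12/17).
Pull out 2^2: since 17 ≡ 1 (mod 8), (2/17) = +1, so (2/17)^2 = +1.
Reciprocity: 3 ≡ 3 and 17 ≡ 1 (mod 4), so (3/17) = +(17/3).
Reduce top mod 3: now compute (2/3).
Pull out 2: since 3 ≡ 3 (mod 8), (2/3) = -1.
Reached (1/3) = 1. Collecting the sign flips along the way, the symbol is -1.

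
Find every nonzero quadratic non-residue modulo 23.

5,7,10,11,14,15,17,19,20,21,22

Square k = 1,…,11 (k and 23−k give the same square):
1²=1, 2²=4, 3²=9, 4²=16, 5²≡2, 6²≡13, 7²≡3, 8²≡18, 9²≡12, 10²≡8, 11²≡6 (mod 23).
The residues are {1, 2, 3, 4, 6, 8, 9, 12, 13, 16, 18}; the non-residues are the remaining 11 nonzero classes.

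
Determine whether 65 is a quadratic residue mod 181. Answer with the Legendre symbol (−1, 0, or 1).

1

Euler's criterion: (65/181) ≡ 65^90 (mod 181).
65^2 ≡ 62 (mod 181)
65^4 ≡ 43 (mod 181)
65^8 ≡ 39 (mod 181)
65^16 ≡ 73 (mod 181)
65^32 ≡ 80 (mod 181)
65^64 ≡ 65 (mod 181)
65^90 = 65^(64+16+8+2) ≡ 1 (mod 181).
Result is 1, so (65/181) = 1.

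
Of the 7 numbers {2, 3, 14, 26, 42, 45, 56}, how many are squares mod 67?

3

(2/67) = -1 → non-residue.
(3/67) = -1 → non-residue.
(14/67) = +1 → QR.
(26/67) = +1 → QR.
(42/67) = -1 → non-residue.
(45/67) = -1 → non-residue.
(56/67) = +1 → QR.
Total quadratic residues among the 7: 3.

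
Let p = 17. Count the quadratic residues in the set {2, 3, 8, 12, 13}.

(2/17) = +1 → QR.
(3/17) = -1 → non-residue.
(8/17) = +1 → QR.
(12/17) = -1 → non-residue.
(13/17) = +1 → QR.
Total quadratic residues among the 5: 3.

3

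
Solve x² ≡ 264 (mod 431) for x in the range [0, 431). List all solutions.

Since 431 ≡ 3 (mod 4), a square root of 264 is 264^((431+1)/4) = 264^108 mod 431.
Repeated squaring: 264^2≡305, 264^4≡360, 264^8≡300, 264^16≡352, 264^32≡207, 264^64≡180 (mod 431).
264^108 = 264^(64+32+8+4) ≡ 228 (mod 431).
Check: 228² = 51984 ≡ 264 (mod 431). The two roots are 203 and 228.

203, 228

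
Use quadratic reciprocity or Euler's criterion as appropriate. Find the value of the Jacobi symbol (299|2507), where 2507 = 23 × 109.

Reciprocity: 299 ≡ 3 and 2507 ≡ 3 (mod 4), so (299/2507) = −(2507/299).
Reduce top mod 299: now compute (115/299).
Reciprocity: 115 ≡ 3 and 299 ≡ 3 (mod 4), so (115/299) = −(299/115).
Reduce top mod 115: now compute (69/115).
Reciprocity: 69 ≡ 1 and 115 ≡ 3 (mod 4), so (69/115) = +(115/69).
Reduce top mod 69: now compute (46/69).
Pull out 2: since 69 ≡ 5 (mod 8), (2/69) = -1.
Reciprocity: 23 ≡ 3 and 69 ≡ 1 (mod 4), so (23/69) = +(69/23).
Reduce top mod 23: now compute (0/23).
Top reduces to 0: gcd > 1, so the symbol is 0.

0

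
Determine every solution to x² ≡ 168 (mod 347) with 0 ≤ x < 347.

Since 347 ≡ 3 (mod 4), a square root of 168 is 168^((347+1)/4) = 168^87 mod 347.
Repeated squaring: 168^2≡117, 168^4≡156, 168^8≡46, 168^16≡34, 168^32≡115, 168^64≡39 (mod 347).
168^87 = 168^(64+16+4+2+1) ≡ 140 (mod 347).
Check: 140² = 19600 ≡ 168 (mod 347). The two roots are 140 and 207.

140, 207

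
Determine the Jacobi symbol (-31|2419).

First reduce: -31 ≡ 2388 (mod 2419).
Pull out 2^2: since 2419 ≡ 3 (mod 8), (2/2419) = -1, so (2/2419)^2 = +1.
Reciprocity: 597 ≡ 1 and 2419 ≡ 3 (mod 4), so (597/2419) = +(2419/597).
Reduce top mod 597: now compute (31/597).
Reciprocity: 31 ≡ 3 and 597 ≡ 1 (mod 4), so (31/597) = +(597/31).
Reduce top mod 31: now compute (8/31).
Pull out 2^3: since 31 ≡ 7 (mod 8), (2/31) = +1, so (2/31)^3 = +1.
Reached (1/31) = 1. Collecting the sign flips along the way, the symbol is +1.

1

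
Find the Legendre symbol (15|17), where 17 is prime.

1

Euler's criterion: (15/17) ≡ 15^8 (mod 17).
15^2 ≡ 4 (mod 17)
15^4 ≡ 16 (mod 17)
15^8 ≡ 1 (mod 17)
15^8 = 15^(8) ≡ 1 (mod 17).
Result is 1, so (15/17) = 1.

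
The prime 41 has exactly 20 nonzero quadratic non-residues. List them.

Square k = 1,…,20 (k and 41−k give the same square):
1²=1, 2²=4, 3²=9, 4²=16, 5²=25, 6²=36, 7²≡8, 8²≡23, 9²≡40, 10²≡18, 11²≡39, 12²≡21, 13²≡5, 14²≡32, 15²≡20, 16²≡10, 17²≡2, 18²≡37, 19²≡33, 20²≡31 (mod 41).
The residues are {1, 2, 4, 5, 8, 9, 10, 16, 18, 20, 21, 23, 25, 31, 32, 33, 36, 37, 39, 40}; the non-residues are the remaining 20 nonzero classes.

3 6 7 11 12 13 14 15 17 19 22 24 26 27 28 29 30 34 35 38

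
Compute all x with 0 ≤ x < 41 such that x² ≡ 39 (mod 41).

41 ≡ 1 (mod 4), so we find a root by search.
Trying successive values, 11² = 121 ≡ 39 (mod 41). The other root is 41 − 11 = 30.

11, 30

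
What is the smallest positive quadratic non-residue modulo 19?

(2/19) = −1, so 2 is the smallest positive non-residue mod 19.

2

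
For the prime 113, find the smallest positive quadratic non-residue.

(2/113) = +1, so 2 is a residue.
(3/113) = −1, so 3 is the smallest positive non-residue mod 113.

3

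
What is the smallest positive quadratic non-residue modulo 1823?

5

(2/1823) = +1, so 2 is a residue.
(3/1823) = +1, so 3 is a residue.
(4/1823) = +1, so 4 is a residue.
(5/1823) = −1, so 5 is the smallest positive non-residue mod 1823.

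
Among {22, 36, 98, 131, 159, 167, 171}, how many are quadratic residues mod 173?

(22/173) = +1 → QR.
(36/173) = +1 → QR.
(98/173) = -1 → non-residue.
(131/173) = -1 → non-residue.
(159/173) = +1 → QR.
(167/173) = +1 → QR.
(171/173) = -1 → non-residue.
Total quadratic residues among the 7: 4.

4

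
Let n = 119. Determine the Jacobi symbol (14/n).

0

Pull out 2: since 119 ≡ 7 (mod 8), (2/119) = +1.
Reciprocity: 7 ≡ 3 and 119 ≡ 3 (mod 4), so (7/119) = −(119/7).
Reduce top mod 7: now compute (0/7).
Top reduces to 0: gcd > 1, so the symbol is 0.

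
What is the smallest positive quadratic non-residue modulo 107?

(2/107) = −1, so 2 is the smallest positive non-residue mod 107.

2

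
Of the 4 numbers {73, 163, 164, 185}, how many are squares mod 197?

(73/197) = -1 → non-residue.
(163/197) = +1 → QR.
(164/197) = +1 → QR.
(185/197) = -1 → non-residue.
Total quadratic residues among the 4: 2.

2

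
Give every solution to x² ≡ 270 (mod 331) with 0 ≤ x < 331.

Since 331 ≡ 3 (mod 4), a square root of 270 is 270^((331+1)/4) = 270^83 mod 331.
Repeated squaring: 270^2≡80, 270^4≡111, 270^8≡74, 270^16≡180, 270^32≡293, 270^64≡120 (mod 331).
270^83 = 270^(64+16+2+1) ≡ 274 (mod 331).
Check: 274² = 75076 ≡ 270 (mod 331). The two roots are 57 and 274.

57, 274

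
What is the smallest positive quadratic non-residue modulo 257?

3

(2/257) = +1, so 2 is a residue.
(3/257) = −1, so 3 is the smallest positive non-residue mod 257.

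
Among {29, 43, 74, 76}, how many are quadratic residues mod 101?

2

(29/101) = -1 → non-residue.
(43/101) = +1 → QR.
(74/101) = -1 → non-residue.
(76/101) = +1 → QR.
Total quadratic residues among the 4: 2.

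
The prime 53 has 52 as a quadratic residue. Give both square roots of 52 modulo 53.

53 ≡ 1 (mod 4), so we find a root by search.
Trying successive values, 23² = 529 ≡ 52 (mod 53). The other root is 53 − 23 = 30.

23, 30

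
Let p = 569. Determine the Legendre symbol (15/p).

Euler's criterion: (15/569) ≡ 15^284 (mod 569).
15^2 ≡ 225 (mod 569)
15^4 ≡ 553 (mod 569)
15^8 ≡ 256 (mod 569)
15^16 ≡ 101 (mod 569)
15^32 ≡ 528 (mod 569)
15^64 ≡ 543 (mod 569)
15^128 ≡ 107 (mod 569)
15^256 ≡ 69 (mod 569)
15^284 = 15^(256+16+8+4) ≡ 568 (mod 569).
Result is 568 ≡ −1, so (15/569) = −1.

-1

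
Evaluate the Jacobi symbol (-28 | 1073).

1

First reduce: -28 ≡ 1045 (mod 1073).
Reciprocity: 1045 ≡ 1 and 1073 ≡ 1 (mod 4), so (1045/1073) = +(1073/1045).
Reduce top mod 1045: now compute (28/1045).
Pull out 2^2: since 1045 ≡ 5 (mod 8), (2/1045) = -1, so (2/1045)^2 = +1.
Reciprocity: 7 ≡ 3 and 1045 ≡ 1 (mod 4), so (7/1045) = +(1045/7).
Reduce top mod 7: now compute (2/7).
Pull out 2: since 7 ≡ 7 (mod 8), (2/7) = +1.
Reached (1/7) = 1. Collecting the sign flips along the way, the symbol is +1.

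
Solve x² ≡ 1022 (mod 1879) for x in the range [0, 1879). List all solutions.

916, 963

Since 1879 ≡ 3 (mod 4), a square root of 1022 is 1022^((1879+1)/4) = 1022^470 mod 1879.
Repeated squaring: 1022^2≡1639, 1022^4≡1230, 1022^8≡305, 1022^16≡954, 1022^32≡680, 1022^64≡166, 1022^128≡1250, 1022^256≡1051 (mod 1879).
1022^470 = 1022^(256+128+64+16+4+2) ≡ 963 (mod 1879).
Check: 963² = 927369 ≡ 1022 (mod 1879). The two roots are 916 and 963.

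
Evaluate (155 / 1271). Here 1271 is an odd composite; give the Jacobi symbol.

0

Reciprocity: 155 ≡ 3 and 1271 ≡ 3 (mod 4), so (155/1271) = −(1271/155).
Reduce top mod 155: now compute (31/155).
Reciprocity: 31 ≡ 3 and 155 ≡ 3 (mod 4), so (31/155) = −(155/31).
Reduce top mod 31: now compute (0/31).
Top reduces to 0: gcd > 1, so the symbol is 0.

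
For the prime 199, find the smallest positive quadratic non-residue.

(2/199) = +1, so 2 is a residue.
(3/199) = −1, so 3 is the smallest positive non-residue mod 199.

3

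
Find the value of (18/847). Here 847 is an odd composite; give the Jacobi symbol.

Pull out 2: since 847 ≡ 7 (mod 8), (2/847) = +1.
Reciprocity: 9 ≡ 1 and 847 ≡ 3 (mod 4), so (9/847) = +(847/9).
Reduce top mod 9: now compute (1/9).
Reached (1/9) = 1. Collecting the sign flips along the way, the symbol is +1.

1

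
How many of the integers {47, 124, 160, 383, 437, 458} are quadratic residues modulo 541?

(47/541) = +1 → QR.
(124/541) = +1 → QR.
(160/541) = -1 → non-residue.
(383/541) = -1 → non-residue.
(437/541) = +1 → QR.
(458/541) = -1 → non-residue.
Total quadratic residues among the 6: 3.

3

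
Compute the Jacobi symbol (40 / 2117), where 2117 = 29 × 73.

Pull out 2^3: since 2117 ≡ 5 (mod 8), (2/2117) = -1, so (2/2117)^3 = -1.
Reciprocity: 5 ≡ 1 and 2117 ≡ 1 (mod 4), so (5/2117) = +(2117/5).
Reduce top mod 5: now compute (2/5).
Pull out 2: since 5 ≡ 5 (mod 8), (2/5) = -1.
Reached (1/5) = 1. Collecting the sign flips along the way, the symbol is +1.

1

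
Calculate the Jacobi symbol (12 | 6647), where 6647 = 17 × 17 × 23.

1

Pull out 2^2: since 6647 ≡ 7 (mod 8), (2/6647) = +1, so (2/6647)^2 = +1.
Reciprocity: 3 ≡ 3 and 6647 ≡ 3 (mod 4), so (3/6647) = −(6647/3).
Reduce top mod 3: now compute (2/3).
Pull out 2: since 3 ≡ 3 (mod 8), (2/3) = -1.
Reached (1/3) = 1. Collecting the sign flips along the way, the symbol is +1.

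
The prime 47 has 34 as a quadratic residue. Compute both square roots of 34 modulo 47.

Since 47 ≡ 3 (mod 4), a square root of 34 is 34^((47+1)/4) = 34^12 mod 47.
Repeated squaring: 34^2≡28, 34^4≡32, 34^8≡37 (mod 47).
34^12 = 34^(8+4) ≡ 9 (mod 47).
Check: 9² = 81 ≡ 34 (mod 47). The two roots are 9 and 38.

9, 38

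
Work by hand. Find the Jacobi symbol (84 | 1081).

-1

Pull out 2^2: since 1081 ≡ 1 (mod 8), (2/1081) = +1, so (2/1081)^2 = +1.
Reciprocity: 21 ≡ 1 and 1081 ≡ 1 (mod 4), so (21/1081) = +(1081/21).
Reduce top mod 21: now compute (10/21).
Pull out 2: since 21 ≡ 5 (mod 8), (2/21) = -1.
Reciprocity: 5 ≡ 1 and 21 ≡ 1 (mod 4), so (5/21) = +(21/5).
Reduce top mod 5: now compute (1/5).
Reached (1/5) = 1. Collecting the sign flips along the way, the symbol is -1.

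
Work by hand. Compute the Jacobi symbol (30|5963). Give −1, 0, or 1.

Pull out 2: since 5963 ≡ 3 (mod 8), (2/5963) = -1.
Reciprocity: 15 ≡ 3 and 5963 ≡ 3 (mod 4), so (15/5963) = −(5963/15).
Reduce top mod 15: now compute (8/15).
Pull out 2^3: since 15 ≡ 7 (mod 8), (2/15) = +1, so (2/15)^3 = +1.
Reached (1/15) = 1. Collecting the sign flips along the way, the symbol is +1.

1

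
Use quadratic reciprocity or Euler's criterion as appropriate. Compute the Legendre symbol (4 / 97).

Euler's criterion: (4/97) ≡ 4^48 (mod 97).
4^2 ≡ 16 (mod 97)
4^4 ≡ 62 (mod 97)
4^8 ≡ 61 (mod 97)
4^16 ≡ 35 (mod 97)
4^32 ≡ 61 (mod 97)
4^48 = 4^(32+16) ≡ 1 (mod 97).
Result is 1, so (4/97) = 1.

1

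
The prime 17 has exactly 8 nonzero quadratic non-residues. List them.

3,5,6,7,10,11,12,14

Square k = 1,…,8 (k and 17−k give the same square):
1²=1, 2²=4, 3²=9, 4²=16, 5²≡8, 6²≡2, 7²≡15, 8²≡13 (mod 17).
The residues are {1, 2, 4, 8, 9, 13, 15, 16}; the non-residues are the remaining 8 nonzero classes.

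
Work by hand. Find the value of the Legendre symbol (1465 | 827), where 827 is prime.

Euler's criterion: (1465/827) ≡ 638^413 (mod 827).
638^2 ≡ 160 (mod 827)
638^4 ≡ 790 (mod 827)
638^8 ≡ 542 (mod 827)
638^16 ≡ 179 (mod 827)
638^32 ≡ 615 (mod 827)
638^64 ≡ 286 (mod 827)
638^128 ≡ 750 (mod 827)
638^256 ≡ 140 (mod 827)
638^413 = 638^(256+128+16+8+4+1) ≡ 1 (mod 827).
Result is 1, so (1465/827) = 1.

1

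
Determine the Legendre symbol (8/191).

Pull out 2^3: since 191 ≡ 7 (mod 8), (2/191) = +1, so (2/191)^3 = +1.
Reached (1/191) = 1. Collecting the sign flips along the way, the symbol is +1.

1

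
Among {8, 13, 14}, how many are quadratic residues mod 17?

2

(8/17) = +1 → QR.
(13/17) = +1 → QR.
(14/17) = -1 → non-residue.
Total quadratic residues among the 3: 2.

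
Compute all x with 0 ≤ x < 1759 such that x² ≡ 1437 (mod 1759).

Since 1759 ≡ 3 (mod 4), a square root of 1437 is 1437^((1759+1)/4) = 1437^440 mod 1759.
Repeated squaring: 1437^2≡1662, 1437^4≡614, 1437^8≡570, 1437^16≡1244, 1437^32≡1375, 1437^64≡1459, 1437^128≡291, 1437^256≡249 (mod 1759).
1437^440 = 1437^(256+128+32+16+8) ≡ 932 (mod 1759).
Check: 932² = 868624 ≡ 1437 (mod 1759). The two roots are 827 and 932.

827, 932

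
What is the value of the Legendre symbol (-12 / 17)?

-1

Euler's criterion: (-12/17) ≡ 5^8 (mod 17).
5^2 ≡ 8 (mod 17)
5^4 ≡ 13 (mod 17)
5^8 ≡ 16 (mod 17)
5^8 = 5^(8) ≡ 16 (mod 17).
Result is 16 ≡ −1, so (-12/17) = −1.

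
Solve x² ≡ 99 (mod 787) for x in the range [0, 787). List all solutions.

Since 787 ≡ 3 (mod 4), a square root of 99 is 99^((787+1)/4) = 99^197 mod 787.
Repeated squaring: 99^2≡357, 99^4≡742, 99^8≡451, 99^16≡355, 99^32≡105, 99^64≡7, 99^128≡49 (mod 787).
99^197 = 99^(128+64+4+1) ≡ 289 (mod 787).
Check: 289² = 83521 ≡ 99 (mod 787). The two roots are 289 and 498.

289, 498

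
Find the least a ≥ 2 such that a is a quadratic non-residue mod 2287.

(2/2287) = +1, so 2 is a residue.
(3/2287) = −1, so 3 is the smallest positive non-residue mod 2287.

3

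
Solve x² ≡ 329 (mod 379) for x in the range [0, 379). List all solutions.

Since 379 ≡ 3 (mod 4), a square root of 329 is 329^((379+1)/4) = 329^95 mod 379.
Repeated squaring: 329^2≡226, 329^4≡290, 329^8≡341, 329^16≡307, 329^32≡257, 329^64≡103 (mod 379).
329^95 = 329^(64+16+8+4+2+1) ≡ 221 (mod 379).
Check: 221² = 48841 ≡ 329 (mod 379). The two roots are 158 and 221.

158, 221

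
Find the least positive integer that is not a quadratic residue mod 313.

(2/313) = +1, so 2 is a residue.
(3/313) = +1, so 3 is a residue.
(4/313) = +1, so 4 is a residue.
(5/313) = −1, so 5 is the smallest positive non-residue mod 313.

5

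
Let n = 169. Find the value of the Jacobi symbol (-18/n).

1

First reduce: -18 ≡ 151 (mod 169).
Reciprocity: 151 ≡ 3 and 169 ≡ 1 (mod 4), so (151/169) = +(169/151).
Reduce top mod 151: now compute (18/151).
Pull out 2: since 151 ≡ 7 (mod 8), (2/151) = +1.
Reciprocity: 9 ≡ 1 and 151 ≡ 3 (mod 4), so (9/151) = +(151/9).
Reduce top mod 9: now compute (7/9).
Reciprocity: 7 ≡ 3 and 9 ≡ 1 (mod 4), so (7/9) = +(9/7).
Reduce top mod 7: now compute (2/7).
Pull out 2: since 7 ≡ 7 (mod 8), (2/7) = +1.
Reached (1/7) = 1. Collecting the sign flips along the way, the symbol is +1.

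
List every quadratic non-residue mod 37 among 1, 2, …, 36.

Square k = 1,…,18 (k and 37−k give the same square):
1²=1, 2²=4, 3²=9, 4²=16, 5²=25, 6²=36, 7²≡12, 8²≡27, 9²≡7, 10²≡26, 11²≡10, 12²≡33, 13²≡21, 14²≡11, 15²≡3, 16²≡34, 17²≡30, 18²≡28 (mod 37).
The residues are {1, 3, 4, 7, 9, 10, 11, 12, 16, 21, 25, 26, 27, 28, 30, 33, 34, 36}; the non-residues are the remaining 18 nonzero classes.

2, 5, 6, 8, 13, 14, 15, 17, 18, 19, 20, 22, 23, 24, 29, 31, 32, 35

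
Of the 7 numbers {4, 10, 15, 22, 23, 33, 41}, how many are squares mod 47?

1

(4/47) = +1 → QR.
(10/47) = -1 → non-residue.
(15/47) = -1 → non-residue.
(22/47) = -1 → non-residue.
(23/47) = -1 → non-residue.
(33/47) = -1 → non-residue.
(41/47) = -1 → non-residue.
Total quadratic residues among the 7: 1.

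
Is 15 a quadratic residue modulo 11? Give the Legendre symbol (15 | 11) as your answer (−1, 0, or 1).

1

First reduce: 15 ≡ 4 (mod 11).
Pull out 2^2: since 11 ≡ 3 (mod 8), (2/11) = -1, so (2/11)^2 = +1.
Reached (1/11) = 1. Collecting the sign flips along the way, the symbol is +1.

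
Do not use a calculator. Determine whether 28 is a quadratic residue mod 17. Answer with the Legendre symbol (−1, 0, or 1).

-1

First reduce: 28 ≡ 11 (mod 17).
Reciprocity: 11 ≡ 3 and 17 ≡ 1 (mod 4), so (11/17) = +(17/11).
Reduce top mod 11: now compute (6/11).
Pull out 2: since 11 ≡ 3 (mod 8), (2/11) = -1.
Reciprocity: 3 ≡ 3 and 11 ≡ 3 (mod 4), so (3/11) = −(11/3).
Reduce top mod 3: now compute (2/3).
Pull out 2: since 3 ≡ 3 (mod 8), (2/3) = -1.
Reached (1/3) = 1. Collecting the sign flips along the way, the symbol is -1.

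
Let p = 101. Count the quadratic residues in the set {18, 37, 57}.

(18/101) = -1 → non-residue.
(37/101) = +1 → QR.
(57/101) = -1 → non-residue.
Total quadratic residues among the 3: 1.

1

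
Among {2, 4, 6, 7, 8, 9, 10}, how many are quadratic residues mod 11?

2

(2/11) = -1 → non-residue.
(4/11) = +1 → QR.
(6/11) = -1 → non-residue.
(7/11) = -1 → non-residue.
(8/11) = -1 → non-residue.
(9/11) = +1 → QR.
(10/11) = -1 → non-residue.
Total quadratic residues among the 7: 2.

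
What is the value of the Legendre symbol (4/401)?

Pull out 2^2: since 401 ≡ 1 (mod 8), (2/401) = +1, so (2/401)^2 = +1.
Reached (1/401) = 1. Collecting the sign flips along the way, the symbol is +1.

1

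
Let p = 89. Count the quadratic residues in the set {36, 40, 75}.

2

(36/89) = +1 → QR.
(40/89) = +1 → QR.
(75/89) = -1 → non-residue.
Total quadratic residues among the 3: 2.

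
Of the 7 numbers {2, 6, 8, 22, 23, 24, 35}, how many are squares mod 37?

0

(2/37) = -1 → non-residue.
(6/37) = -1 → non-residue.
(8/37) = -1 → non-residue.
(22/37) = -1 → non-residue.
(23/37) = -1 → non-residue.
(24/37) = -1 → non-residue.
(35/37) = -1 → non-residue.
Total quadratic residues among the 7: 0.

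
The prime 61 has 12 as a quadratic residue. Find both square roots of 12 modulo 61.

61 ≡ 1 (mod 4), so we find a root by search.
Trying successive values, 16² = 256 ≡ 12 (mod 61). The other root is 61 − 16 = 45.

16, 45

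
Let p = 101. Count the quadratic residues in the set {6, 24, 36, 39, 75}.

3

(6/101) = +1 → QR.
(24/101) = +1 → QR.
(36/101) = +1 → QR.
(39/101) = -1 → non-residue.
(75/101) = -1 → non-residue.
Total quadratic residues among the 5: 3.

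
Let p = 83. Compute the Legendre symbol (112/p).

1

Euler's criterion: (112/83) ≡ 29^41 (mod 83).
29^2 ≡ 11 (mod 83)
29^4 ≡ 38 (mod 83)
29^8 ≡ 33 (mod 83)
29^16 ≡ 10 (mod 83)
29^32 ≡ 17 (mod 83)
29^41 = 29^(32+8+1) ≡ 1 (mod 83).
Result is 1, so (112/83) = 1.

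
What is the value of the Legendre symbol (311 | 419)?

-1

Euler's criterion: (311/419) ≡ 311^209 (mod 419).
311^2 ≡ 351 (mod 419)
311^4 ≡ 15 (mod 419)
311^8 ≡ 225 (mod 419)
311^16 ≡ 345 (mod 419)
311^32 ≡ 29 (mod 419)
311^64 ≡ 3 (mod 419)
311^128 ≡ 9 (mod 419)
311^209 = 311^(128+64+16+1) ≡ 418 (mod 419).
Result is 418 ≡ −1, so (311/419) = −1.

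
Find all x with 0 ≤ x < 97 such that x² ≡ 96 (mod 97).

22, 75

97 ≡ 1 (mod 4), so we find a root by search.
Trying successive values, 22² = 484 ≡ 96 (mod 97). The other root is 97 − 22 = 75.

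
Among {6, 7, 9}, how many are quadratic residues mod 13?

1

(6/13) = -1 → non-residue.
(7/13) = -1 → non-residue.
(9/13) = +1 → QR.
Total quadratic residues among the 3: 1.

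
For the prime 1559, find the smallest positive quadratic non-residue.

(2/1559) = +1, so 2 is a residue.
(3/1559) = +1, so 3 is a residue.
(4/1559) = +1, so 4 is a residue.
(5/1559) = +1, so 5 is a residue.
(6/1559) = +1, so 6 is a residue.
(7/1559) = +1, so 7 is a residue.
(8/1559) = +1, so 8 is a residue.
(9/1559) = +1, so 9 is a residue.
(10/1559) = +1, so 10 is a residue.
(11/1559) = +1, so 11 is a residue.
(12/1559) = +1, so 12 is a residue.
(13/1559) = +1, so 13 is a residue.
(14/1559) = +1, so 14 is a residue.
(15/1559) = +1, so 15 is a residue.
(16/1559) = +1, so 16 is a residue.
(17/1559) = −1, so 17 is the smallest positive non-residue mod 1559.

17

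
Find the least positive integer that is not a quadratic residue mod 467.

2

(2/467) = −1, so 2 is the smallest positive non-residue mod 467.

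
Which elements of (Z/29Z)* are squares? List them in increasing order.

1, 4, 5, 6, 7, 9, 13, 16, 20, 22, 23, 24, 25, 28

Square k = 1,…,14 (k and 29−k give the same square):
1²=1, 2²=4, 3²=9, 4²=16, 5²=25, 6²≡7, 7²≡20, 8²≡6, 9²≡23, 10²≡13, 11²≡5, 12²≡28, 13²≡24, 14²≡22 (mod 29).
So the quadratic residues mod 29 are {1, 4, 5, 6, 7, 9, 13, 16, 20, 22, 23, 24, 25, 28}.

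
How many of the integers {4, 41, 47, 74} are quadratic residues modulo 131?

(4/131) = +1 → QR.
(41/131) = +1 → QR.
(47/131) = -1 → non-residue.
(74/131) = +1 → QR.
Total quadratic residues among the 4: 3.

3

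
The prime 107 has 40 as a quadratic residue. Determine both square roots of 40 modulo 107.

Since 107 ≡ 3 (mod 4), a square root of 40 is 40^((107+1)/4) = 40^27 mod 107.
Repeated squaring: 40^2≡102, 40^4≡25, 40^8≡90, 40^16≡75 (mod 107).
40^27 = 40^(16+8+2+1) ≡ 19 (mod 107).
Check: 19² = 361 ≡ 40 (mod 107). The two roots are 19 and 88.

19, 88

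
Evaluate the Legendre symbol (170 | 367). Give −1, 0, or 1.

Pull out 2: since 367 ≡ 7 (mod 8), (2/367) = +1.
Reciprocity: 85 ≡ 1 and 367 ≡ 3 (mod 4), so (85/367) = +(367/85).
Reduce top mod 85: now compute (27/85).
Reciprocity: 27 ≡ 3 and 85 ≡ 1 (mod 4), so (27/85) = +(85/27).
Reduce top mod 27: now compute (4/27).
Pull out 2^2: since 27 ≡ 3 (mod 8), (2/27) = -1, so (2/27)^2 = +1.
Reached (1/27) = 1. Collecting the sign flips along the way, the symbol is +1.

1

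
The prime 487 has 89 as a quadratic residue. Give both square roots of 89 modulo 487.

24, 463

Since 487 ≡ 3 (mod 4), a square root of 89 is 89^((487+1)/4) = 89^122 mod 487.
Repeated squaring: 89^2≡129, 89^4≡83, 89^8≡71, 89^16≡171, 89^32≡21, 89^64≡441 (mod 487).
89^122 = 89^(64+32+16+8+2) ≡ 463 (mod 487).
Check: 463² = 214369 ≡ 89 (mod 487). The two roots are 24 and 463.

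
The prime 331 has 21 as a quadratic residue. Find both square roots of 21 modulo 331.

141, 190

Since 331 ≡ 3 (mod 4), a square root of 21 is 21^((331+1)/4) = 21^83 mod 331.
Repeated squaring: 21^2≡110, 21^4≡184, 21^8≡94, 21^16≡230, 21^32≡271, 21^64≡290 (mod 331).
21^83 = 21^(64+16+2+1) ≡ 141 (mod 331).
Check: 141² = 19881 ≡ 21 (mod 331). The two roots are 141 and 190.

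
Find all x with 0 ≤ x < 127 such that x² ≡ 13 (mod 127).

34, 93

Since 127 ≡ 3 (mod 4), a square root of 13 is 13^((127+1)/4) = 13^32 mod 127.
Repeated squaring: 13^2≡42, 13^4≡113, 13^8≡69, 13^16≡62, 13^32≡34 (mod 127).
13^32 = 13^(32) ≡ 34 (mod 127).
Check: 34² = 1156 ≡ 13 (mod 127). The two roots are 34 and 93.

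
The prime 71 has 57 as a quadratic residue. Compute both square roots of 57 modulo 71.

25, 46

Since 71 ≡ 3 (mod 4), a square root of 57 is 57^((71+1)/4) = 57^18 mod 71.
Repeated squaring: 57^2≡54, 57^4≡5, 57^8≡25, 57^16≡57 (mod 71).
57^18 = 57^(16+2) ≡ 25 (mod 71).
Check: 25² = 625 ≡ 57 (mod 71). The two roots are 25 and 46.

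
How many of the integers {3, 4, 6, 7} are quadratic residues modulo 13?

(3/13) = +1 → QR.
(4/13) = +1 → QR.
(6/13) = -1 → non-residue.
(7/13) = -1 → non-residue.
Total quadratic residues among the 4: 2.

2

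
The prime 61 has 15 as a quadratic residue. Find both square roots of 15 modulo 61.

61 ≡ 1 (mod 4), so we find a root by search.
Trying successive values, 25² = 625 ≡ 15 (mod 61). The other root is 61 − 25 = 36.

25, 36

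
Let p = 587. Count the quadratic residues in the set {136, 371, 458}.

1

(136/587) = -1 → non-residue.
(371/587) = +1 → QR.
(458/587) = -1 → non-residue.
Total quadratic residues among the 3: 1.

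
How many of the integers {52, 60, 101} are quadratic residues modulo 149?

(52/149) = -1 → non-residue.
(60/149) = -1 → non-residue.
(101/149) = -1 → non-residue.
Total quadratic residues among the 3: 0.

0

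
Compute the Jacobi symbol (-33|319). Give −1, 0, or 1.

0

First reduce: -33 ≡ 286 (mod 319).
Pull out 2: since 319 ≡ 7 (mod 8), (2/319) = +1.
Reciprocity: 143 ≡ 3 and 319 ≡ 3 (mod 4), so (143/319) = −(319/143).
Reduce top mod 143: now compute (33/143).
Reciprocity: 33 ≡ 1 and 143 ≡ 3 (mod 4), so (33/143) = +(143/33).
Reduce top mod 33: now compute (11/33).
Reciprocity: 11 ≡ 3 and 33 ≡ 1 (mod 4), so (11/33) = +(33/11).
Reduce top mod 11: now compute (0/11).
Top reduces to 0: gcd > 1, so the symbol is 0.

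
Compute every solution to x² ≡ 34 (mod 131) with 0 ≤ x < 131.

Since 131 ≡ 3 (mod 4), a square root of 34 is 34^((131+1)/4) = 34^33 mod 131.
Repeated squaring: 34^2≡108, 34^4≡5, 34^8≡25, 34^16≡101, 34^32≡114 (mod 131).
34^33 = 34^(32+1) ≡ 77 (mod 131).
Check: 77² = 5929 ≡ 34 (mod 131). The two roots are 54 and 77.

54, 77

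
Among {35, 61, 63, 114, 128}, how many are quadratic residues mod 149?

(35/149) = +1 → QR.
(61/149) = +1 → QR.
(63/149) = +1 → QR.
(114/149) = +1 → QR.
(128/149) = -1 → non-residue.
Total quadratic residues among the 5: 4.

4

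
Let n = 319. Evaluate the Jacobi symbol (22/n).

Pull out 2: since 319 ≡ 7 (mod 8), (2/319) = +1.
Reciprocity: 11 ≡ 3 and 319 ≡ 3 (mod 4), so (11/319) = −(319/11).
Reduce top mod 11: now compute (0/11).
Top reduces to 0: gcd > 1, so the symbol is 0.

0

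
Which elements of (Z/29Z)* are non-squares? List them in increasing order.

Square k = 1,…,14 (k and 29−k give the same square):
1²=1, 2²=4, 3²=9, 4²=16, 5²=25, 6²≡7, 7²≡20, 8²≡6, 9²≡23, 10²≡13, 11²≡5, 12²≡28, 13²≡24, 14²≡22 (mod 29).
The residues are {1, 4, 5, 6, 7, 9, 13, 16, 20, 22, 23, 24, 25, 28}; the non-residues are the remaining 14 nonzero classes.

2,3,8,10,11,12,14,15,17,18,19,21,26,27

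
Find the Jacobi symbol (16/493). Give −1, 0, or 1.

Pull out 2^4: since 493 ≡ 5 (mod 8), (2/493) = -1, so (2/493)^4 = +1.
Reached (1/493) = 1. Collecting the sign flips along the way, the symbol is +1.

1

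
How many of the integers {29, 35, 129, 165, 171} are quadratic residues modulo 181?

(29/181) = +1 → QR.
(35/181) = -1 → non-residue.
(129/181) = +1 → QR.
(165/181) = +1 → QR.
(171/181) = -1 → non-residue.
Total quadratic residues among the 5: 3.

3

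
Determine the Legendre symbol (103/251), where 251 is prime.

Reciprocity: 103 ≡ 3 and 251 ≡ 3 (mod 4), so (103/251) = −(251/103).
Reduce top mod 103: now compute (45/103).
Reciprocity: 45 ≡ 1 and 103 ≡ 3 (mod 4), so (45/103) = +(103/45).
Reduce top mod 45: now compute (13/45).
Reciprocity: 13 ≡ 1 and 45 ≡ 1 (mod 4), so (13/45) = +(45/13).
Reduce top mod 13: now compute (6/13).
Pull out 2: since 13 ≡ 5 (mod 8), (2/13) = -1.
Reciprocity: 3 ≡ 3 and 13 ≡ 1 (mod 4), so (3/13) = +(13/3).
Reduce top mod 3: now compute (1/3).
Reached (1/3) = 1. Collecting the sign flips along the way, the symbol is +1.

1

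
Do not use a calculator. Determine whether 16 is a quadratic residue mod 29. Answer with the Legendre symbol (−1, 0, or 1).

Pull out 2^4: since 29 ≡ 5 (mod 8), (2/29) = -1, so (2/29)^4 = +1.
Reached (1/29) = 1. Collecting the sign flips along the way, the symbol is +1.

1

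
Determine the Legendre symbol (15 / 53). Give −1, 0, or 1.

Reciprocity: 15 ≡ 3 and 53 ≡ 1 (mod 4), so (15/53) = +(53/15).
Reduce top mod 15: now compute (8/15).
Pull out 2^3: since 15 ≡ 7 (mod 8), (2/15) = +1, so (2/15)^3 = +1.
Reached (1/15) = 1. Collecting the sign flips along the way, the symbol is +1.

1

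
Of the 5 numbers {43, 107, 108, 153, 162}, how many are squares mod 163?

1

(43/163) = +1 → QR.
(107/163) = -1 → non-residue.
(108/163) = -1 → non-residue.
(153/163) = -1 → non-residue.
(162/163) = -1 → non-residue.
Total quadratic residues among the 5: 1.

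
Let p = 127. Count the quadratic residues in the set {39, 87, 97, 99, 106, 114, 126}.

2

(39/127) = -1 → non-residue.
(87/127) = +1 → QR.
(97/127) = -1 → non-residue.
(99/127) = +1 → QR.
(106/127) = -1 → non-residue.
(114/127) = -1 → non-residue.
(126/127) = -1 → non-residue.
Total quadratic residues among the 7: 2.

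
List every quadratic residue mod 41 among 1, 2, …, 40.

1, 2, 4, 5, 8, 9, 10, 16, 18, 20, 21, 23, 25, 31, 32, 33, 36, 37, 39, 40

Square k = 1,…,20 (k and 41−k give the same square):
1²=1, 2²=4, 3²=9, 4²=16, 5²=25, 6²=36, 7²≡8, 8²≡23, 9²≡40, 10²≡18, 11²≡39, 12²≡21, 13²≡5, 14²≡32, 15²≡20, 16²≡10, 17²≡2, 18²≡37, 19²≡33, 20²≡31 (mod 41).
So the quadratic residues mod 41 are {1, 2, 4, 5, 8, 9, 10, 16, 18, 20, 21, 23, 25, 31, 32, 33, 36, 37, 39, 40}.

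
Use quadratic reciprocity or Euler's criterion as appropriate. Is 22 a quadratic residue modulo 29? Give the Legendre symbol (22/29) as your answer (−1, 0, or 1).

Pull out 2: since 29 ≡ 5 (mod 8), (2/29) = -1.
Reciprocity: 11 ≡ 3 and 29 ≡ 1 (mod 4), so (11/29) = +(29/11).
Reduce top mod 11: now compute (7/11).
Reciprocity: 7 ≡ 3 and 11 ≡ 3 (mod 4), so (7/11) = −(11/7).
Reduce top mod 7: now compute (4/7).
Pull out 2^2: since 7 ≡ 7 (mod 8), (2/7) = +1, so (2/7)^2 = +1.
Reached (1/7) = 1. Collecting the sign flips along the way, the symbol is +1.

1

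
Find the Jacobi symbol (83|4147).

Reciprocity: 83 ≡ 3 and 4147 ≡ 3 (mod 4), so (83/4147) = −(4147/83).
Reduce top mod 83: now compute (80/83).
Pull out 2^4: since 83 ≡ 3 (mod 8), (2/83) = -1, so (2/83)^4 = +1.
Reciprocity: 5 ≡ 1 and 83 ≡ 3 (mod 4), so (5/83) = +(83/5).
Reduce top mod 5: now compute (3/5).
Reciprocity: 3 ≡ 3 and 5 ≡ 1 (mod 4), so (3/5) = +(5/3).
Reduce top mod 3: now compute (2/3).
Pull out 2: since 3 ≡ 3 (mod 8), (2/3) = -1.
Reached (1/3) = 1. Collecting the sign flips along the way, the symbol is +1.

1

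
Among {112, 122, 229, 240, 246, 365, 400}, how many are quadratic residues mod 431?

5

(112/431) = -1 → non-residue.
(122/431) = +1 → QR.
(229/431) = +1 → QR.
(240/431) = +1 → QR.
(246/431) = +1 → QR.
(365/431) = -1 → non-residue.
(400/431) = +1 → QR.
Total quadratic residues among the 7: 5.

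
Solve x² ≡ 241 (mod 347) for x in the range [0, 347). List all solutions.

Since 347 ≡ 3 (mod 4), a square root of 241 is 241^((347+1)/4) = 241^87 mod 347.
Repeated squaring: 241^2≡132, 241^4≡74, 241^8≡271, 241^16≡224, 241^32≡208, 241^64≡236 (mod 347).
241^87 = 241^(64+16+4+2+1) ≡ 289 (mod 347).
Check: 289² = 83521 ≡ 241 (mod 347). The two roots are 58 and 289.

58, 289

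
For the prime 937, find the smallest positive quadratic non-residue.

5

(2/937) = +1, so 2 is a residue.
(3/937) = +1, so 3 is a residue.
(4/937) = +1, so 4 is a residue.
(5/937) = −1, so 5 is the smallest positive non-residue mod 937.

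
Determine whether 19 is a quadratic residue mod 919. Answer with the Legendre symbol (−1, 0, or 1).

Reciprocity: 19 ≡ 3 and 919 ≡ 3 (mod 4), so (19/919) = −(919/19).
Reduce top mod 19: now compute (7/19).
Reciprocity: 7 ≡ 3 and 19 ≡ 3 (mod 4), so (7/19) = −(19/7).
Reduce top mod 7: now compute (5/7).
Reciprocity: 5 ≡ 1 and 7 ≡ 3 (mod 4), so (5/7) = +(7/5).
Reduce top mod 5: now compute (2/5).
Pull out 2: since 5 ≡ 5 (mod 8), (2/5) = -1.
Reached (1/5) = 1. Collecting the sign flips along the way, the symbol is -1.

-1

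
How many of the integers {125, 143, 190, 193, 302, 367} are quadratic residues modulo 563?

4

(125/563) = -1 → non-residue.
(143/563) = +1 → QR.
(190/563) = +1 → QR.
(193/563) = +1 → QR.
(302/563) = +1 → QR.
(367/563) = -1 → non-residue.
Total quadratic residues among the 6: 4.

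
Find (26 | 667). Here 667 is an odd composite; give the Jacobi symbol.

-1

Pull out 2: since 667 ≡ 3 (mod 8), (2/667) = -1.
Reciprocity: 13 ≡ 1 and 667 ≡ 3 (mod 4), so (13/667) = +(667/13).
Reduce top mod 13: now compute (4/13).
Pull out 2^2: since 13 ≡ 5 (mod 8), (2/13) = -1, so (2/13)^2 = +1.
Reached (1/13) = 1. Collecting the sign flips along the way, the symbol is -1.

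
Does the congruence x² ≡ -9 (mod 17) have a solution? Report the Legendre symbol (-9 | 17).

Euler's criterion: (-9/17) ≡ 8^8 (mod 17).
8^2 ≡ 13 (mod 17)
8^4 ≡ 16 (mod 17)
8^8 ≡ 1 (mod 17)
8^8 = 8^(8) ≡ 1 (mod 17).
Result is 1, so (-9/17) = 1.

1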